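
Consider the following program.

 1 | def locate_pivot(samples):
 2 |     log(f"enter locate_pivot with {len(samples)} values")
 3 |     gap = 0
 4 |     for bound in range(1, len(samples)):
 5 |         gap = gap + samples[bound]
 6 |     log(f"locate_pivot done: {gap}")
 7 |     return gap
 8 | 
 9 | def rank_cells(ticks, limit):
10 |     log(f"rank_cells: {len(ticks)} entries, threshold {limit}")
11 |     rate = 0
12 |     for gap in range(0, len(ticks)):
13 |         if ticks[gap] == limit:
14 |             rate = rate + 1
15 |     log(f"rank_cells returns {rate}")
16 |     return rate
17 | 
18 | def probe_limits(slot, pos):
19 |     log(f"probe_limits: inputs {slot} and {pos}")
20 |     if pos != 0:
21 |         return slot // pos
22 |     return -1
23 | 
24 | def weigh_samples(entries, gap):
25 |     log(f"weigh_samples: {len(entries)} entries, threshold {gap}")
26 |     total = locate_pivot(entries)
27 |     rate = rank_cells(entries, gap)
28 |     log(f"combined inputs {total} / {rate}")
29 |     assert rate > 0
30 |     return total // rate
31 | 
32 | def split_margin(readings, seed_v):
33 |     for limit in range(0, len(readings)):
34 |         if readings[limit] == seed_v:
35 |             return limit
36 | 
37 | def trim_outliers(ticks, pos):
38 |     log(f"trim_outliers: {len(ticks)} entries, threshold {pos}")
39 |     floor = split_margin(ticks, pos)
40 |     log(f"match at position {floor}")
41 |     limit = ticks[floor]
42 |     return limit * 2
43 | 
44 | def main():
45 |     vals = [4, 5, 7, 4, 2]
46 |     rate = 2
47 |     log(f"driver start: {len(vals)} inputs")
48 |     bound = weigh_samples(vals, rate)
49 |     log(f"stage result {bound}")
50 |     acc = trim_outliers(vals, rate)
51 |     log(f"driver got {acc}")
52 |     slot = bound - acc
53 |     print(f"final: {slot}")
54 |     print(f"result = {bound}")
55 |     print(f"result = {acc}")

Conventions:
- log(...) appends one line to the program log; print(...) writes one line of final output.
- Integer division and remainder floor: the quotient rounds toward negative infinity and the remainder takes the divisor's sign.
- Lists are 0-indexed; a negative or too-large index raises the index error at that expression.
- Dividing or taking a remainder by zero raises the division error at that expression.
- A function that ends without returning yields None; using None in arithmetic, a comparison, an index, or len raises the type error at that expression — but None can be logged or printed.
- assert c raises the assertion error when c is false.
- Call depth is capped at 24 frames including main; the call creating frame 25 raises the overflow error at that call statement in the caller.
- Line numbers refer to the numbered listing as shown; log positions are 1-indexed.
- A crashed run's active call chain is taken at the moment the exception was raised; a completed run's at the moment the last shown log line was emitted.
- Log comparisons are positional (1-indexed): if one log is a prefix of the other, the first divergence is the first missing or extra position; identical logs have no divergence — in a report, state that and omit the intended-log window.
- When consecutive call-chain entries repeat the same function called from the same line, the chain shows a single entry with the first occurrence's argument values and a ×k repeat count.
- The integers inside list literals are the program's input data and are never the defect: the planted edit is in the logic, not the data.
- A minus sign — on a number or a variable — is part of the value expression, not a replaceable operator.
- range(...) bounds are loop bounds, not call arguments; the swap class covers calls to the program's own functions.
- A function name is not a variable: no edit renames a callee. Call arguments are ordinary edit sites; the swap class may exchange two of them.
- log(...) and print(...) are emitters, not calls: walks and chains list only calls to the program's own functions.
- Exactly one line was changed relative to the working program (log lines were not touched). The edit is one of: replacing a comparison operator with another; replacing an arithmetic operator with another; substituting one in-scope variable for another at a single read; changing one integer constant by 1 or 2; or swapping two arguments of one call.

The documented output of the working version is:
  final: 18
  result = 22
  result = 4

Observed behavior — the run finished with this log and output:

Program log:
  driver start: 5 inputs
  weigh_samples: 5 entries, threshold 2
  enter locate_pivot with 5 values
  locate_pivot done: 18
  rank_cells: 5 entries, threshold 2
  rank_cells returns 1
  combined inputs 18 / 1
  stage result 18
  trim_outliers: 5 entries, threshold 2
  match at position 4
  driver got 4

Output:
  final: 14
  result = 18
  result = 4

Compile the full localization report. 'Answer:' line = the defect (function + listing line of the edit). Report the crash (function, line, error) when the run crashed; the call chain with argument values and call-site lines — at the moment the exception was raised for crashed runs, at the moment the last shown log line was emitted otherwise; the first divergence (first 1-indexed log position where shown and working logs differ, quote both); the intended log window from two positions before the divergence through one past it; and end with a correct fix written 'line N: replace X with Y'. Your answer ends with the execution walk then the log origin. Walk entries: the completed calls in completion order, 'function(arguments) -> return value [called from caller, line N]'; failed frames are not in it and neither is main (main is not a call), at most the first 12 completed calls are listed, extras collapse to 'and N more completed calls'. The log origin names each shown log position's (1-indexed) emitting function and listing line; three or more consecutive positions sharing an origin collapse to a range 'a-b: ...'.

Answer: the defect is in locate_pivot at line 4.
Core observation: Everything matches until log position 4, which reads 'locate_pivot done: 18' in place of 'locate_pivot done: 22'.
Call chain: main.
First divergence: position 4; shown 'locate_pivot done: 18' vs intended 'locate_pivot done: 22'.
Intended log window:
  2: weigh_samples: 5 entries, threshold 2
  3: enter locate_pivot with 5 values
  4: locate_pivot done: 22
  5: rank_cells: 5 entries, threshold 2
Execution walk:
  locate_pivot([4, 5, 7, 4, 2]) -> 18  [called from weigh_samples, line 26]
  rank_cells([4, 5, 7, 4, 2], 2) -> 1  [called from weigh_samples, line 27]
  weigh_samples([4, 5, 7, 4, 2], 2) -> 18  [called from main, line 48]
  split_margin([4, 5, 7, 4, 2], 2) -> 4  [called from trim_outliers, line 39]
  trim_outliers([4, 5, 7, 4, 2], 2) -> 4  [called from main, line 50]
Origin of each log line:
  1 — main, line 47
  2 — weigh_samples, line 25
  3 — locate_pivot, line 2
  4 — locate_pivot, line 6
  5 — rank_cells, line 10
  6 — rank_cells, line 15
  7 — weigh_samples, line 28
  8 — main, line 49
  9 — trim_outliers, line 38
  10 — trim_outliers, line 40
  11 — main, line 51
A correct fix: line 4: replace `1` with `0`.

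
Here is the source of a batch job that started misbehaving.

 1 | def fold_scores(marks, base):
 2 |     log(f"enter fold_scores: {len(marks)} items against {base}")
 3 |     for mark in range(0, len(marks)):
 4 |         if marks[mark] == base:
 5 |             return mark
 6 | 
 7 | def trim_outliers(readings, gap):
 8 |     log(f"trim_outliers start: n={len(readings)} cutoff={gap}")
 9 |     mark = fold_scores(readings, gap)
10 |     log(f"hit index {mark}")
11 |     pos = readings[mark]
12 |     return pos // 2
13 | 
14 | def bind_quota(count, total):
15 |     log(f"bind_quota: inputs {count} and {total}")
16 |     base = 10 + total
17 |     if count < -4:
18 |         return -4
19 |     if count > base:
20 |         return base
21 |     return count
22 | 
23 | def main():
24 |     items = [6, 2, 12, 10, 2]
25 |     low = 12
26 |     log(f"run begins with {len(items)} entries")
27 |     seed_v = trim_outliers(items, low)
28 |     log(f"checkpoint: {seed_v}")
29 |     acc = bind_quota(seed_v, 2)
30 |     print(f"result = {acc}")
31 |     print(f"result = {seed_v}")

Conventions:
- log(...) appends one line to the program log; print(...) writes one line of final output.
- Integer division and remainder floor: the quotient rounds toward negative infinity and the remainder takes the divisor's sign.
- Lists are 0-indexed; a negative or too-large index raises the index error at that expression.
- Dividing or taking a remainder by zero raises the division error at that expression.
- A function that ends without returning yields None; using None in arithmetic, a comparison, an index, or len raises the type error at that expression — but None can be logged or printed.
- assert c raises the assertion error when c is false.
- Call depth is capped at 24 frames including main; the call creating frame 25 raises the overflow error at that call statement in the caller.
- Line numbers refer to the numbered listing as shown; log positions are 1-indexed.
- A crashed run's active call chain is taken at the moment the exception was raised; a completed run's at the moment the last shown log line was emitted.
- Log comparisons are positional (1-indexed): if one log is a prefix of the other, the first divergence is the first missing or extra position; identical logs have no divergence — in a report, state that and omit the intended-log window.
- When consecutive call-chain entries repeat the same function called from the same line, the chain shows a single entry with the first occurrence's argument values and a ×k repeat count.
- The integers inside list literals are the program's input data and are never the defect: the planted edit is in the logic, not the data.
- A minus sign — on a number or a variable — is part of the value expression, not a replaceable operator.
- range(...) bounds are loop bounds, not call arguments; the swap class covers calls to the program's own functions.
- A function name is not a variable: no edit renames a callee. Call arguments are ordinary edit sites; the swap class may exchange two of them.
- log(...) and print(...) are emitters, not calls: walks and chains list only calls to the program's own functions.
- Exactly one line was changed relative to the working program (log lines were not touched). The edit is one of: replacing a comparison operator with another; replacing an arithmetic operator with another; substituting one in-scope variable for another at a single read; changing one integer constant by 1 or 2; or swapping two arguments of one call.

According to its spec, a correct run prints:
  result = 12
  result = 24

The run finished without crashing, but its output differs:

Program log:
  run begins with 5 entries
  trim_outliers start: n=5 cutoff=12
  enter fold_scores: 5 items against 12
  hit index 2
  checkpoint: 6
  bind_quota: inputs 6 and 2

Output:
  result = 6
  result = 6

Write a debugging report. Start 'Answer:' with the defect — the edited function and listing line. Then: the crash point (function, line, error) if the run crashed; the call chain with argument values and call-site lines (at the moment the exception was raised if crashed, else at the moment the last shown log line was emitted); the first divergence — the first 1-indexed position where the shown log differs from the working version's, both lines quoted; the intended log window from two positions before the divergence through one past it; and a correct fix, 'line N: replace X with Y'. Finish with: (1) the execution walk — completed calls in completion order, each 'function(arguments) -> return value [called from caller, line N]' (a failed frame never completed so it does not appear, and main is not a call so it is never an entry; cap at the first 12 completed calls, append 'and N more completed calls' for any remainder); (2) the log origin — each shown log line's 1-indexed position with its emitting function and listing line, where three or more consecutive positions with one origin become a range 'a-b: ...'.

Answer: the defect is in trim_outliers at line 12.
Core observation: Log line 5 is where behavior first shows: 'checkpoint: 6' appears instead of 'checkpoint: 24'.
Call chain: main -> bind_quota(6, 2) (called at line 29).
First divergence: at position 5 the run shows 'checkpoint: 6' where the working version logs 'checkpoint: 24'.
Intended log window:
  3: enter fold_scores: 5 items against 12
  4: hit index 2
  5: checkpoint: 24
  6: bind_quota: inputs 24 and 2
Execution walk:
  fold_scores([6, 2, 12, 10, 2], 12) -> 2  [called from trim_outliers, line 9]
  trim_outliers([6, 2, 12, 10, 2], 12) -> 6  [called from main, line 27]
  bind_quota(6, 2) -> 6  [called from main, line 29]
Origin of each log line:
  1: emitted by main (line 26)
  2: emitted by trim_outliers (line 8)
  3: emitted by fold_scores (line 2)
  4: emitted by trim_outliers (line 10)
  5: emitted by main (line 28)
  6: emitted by bind_quota (line 15)
A correct fix: line 12: replace `//` with `*`.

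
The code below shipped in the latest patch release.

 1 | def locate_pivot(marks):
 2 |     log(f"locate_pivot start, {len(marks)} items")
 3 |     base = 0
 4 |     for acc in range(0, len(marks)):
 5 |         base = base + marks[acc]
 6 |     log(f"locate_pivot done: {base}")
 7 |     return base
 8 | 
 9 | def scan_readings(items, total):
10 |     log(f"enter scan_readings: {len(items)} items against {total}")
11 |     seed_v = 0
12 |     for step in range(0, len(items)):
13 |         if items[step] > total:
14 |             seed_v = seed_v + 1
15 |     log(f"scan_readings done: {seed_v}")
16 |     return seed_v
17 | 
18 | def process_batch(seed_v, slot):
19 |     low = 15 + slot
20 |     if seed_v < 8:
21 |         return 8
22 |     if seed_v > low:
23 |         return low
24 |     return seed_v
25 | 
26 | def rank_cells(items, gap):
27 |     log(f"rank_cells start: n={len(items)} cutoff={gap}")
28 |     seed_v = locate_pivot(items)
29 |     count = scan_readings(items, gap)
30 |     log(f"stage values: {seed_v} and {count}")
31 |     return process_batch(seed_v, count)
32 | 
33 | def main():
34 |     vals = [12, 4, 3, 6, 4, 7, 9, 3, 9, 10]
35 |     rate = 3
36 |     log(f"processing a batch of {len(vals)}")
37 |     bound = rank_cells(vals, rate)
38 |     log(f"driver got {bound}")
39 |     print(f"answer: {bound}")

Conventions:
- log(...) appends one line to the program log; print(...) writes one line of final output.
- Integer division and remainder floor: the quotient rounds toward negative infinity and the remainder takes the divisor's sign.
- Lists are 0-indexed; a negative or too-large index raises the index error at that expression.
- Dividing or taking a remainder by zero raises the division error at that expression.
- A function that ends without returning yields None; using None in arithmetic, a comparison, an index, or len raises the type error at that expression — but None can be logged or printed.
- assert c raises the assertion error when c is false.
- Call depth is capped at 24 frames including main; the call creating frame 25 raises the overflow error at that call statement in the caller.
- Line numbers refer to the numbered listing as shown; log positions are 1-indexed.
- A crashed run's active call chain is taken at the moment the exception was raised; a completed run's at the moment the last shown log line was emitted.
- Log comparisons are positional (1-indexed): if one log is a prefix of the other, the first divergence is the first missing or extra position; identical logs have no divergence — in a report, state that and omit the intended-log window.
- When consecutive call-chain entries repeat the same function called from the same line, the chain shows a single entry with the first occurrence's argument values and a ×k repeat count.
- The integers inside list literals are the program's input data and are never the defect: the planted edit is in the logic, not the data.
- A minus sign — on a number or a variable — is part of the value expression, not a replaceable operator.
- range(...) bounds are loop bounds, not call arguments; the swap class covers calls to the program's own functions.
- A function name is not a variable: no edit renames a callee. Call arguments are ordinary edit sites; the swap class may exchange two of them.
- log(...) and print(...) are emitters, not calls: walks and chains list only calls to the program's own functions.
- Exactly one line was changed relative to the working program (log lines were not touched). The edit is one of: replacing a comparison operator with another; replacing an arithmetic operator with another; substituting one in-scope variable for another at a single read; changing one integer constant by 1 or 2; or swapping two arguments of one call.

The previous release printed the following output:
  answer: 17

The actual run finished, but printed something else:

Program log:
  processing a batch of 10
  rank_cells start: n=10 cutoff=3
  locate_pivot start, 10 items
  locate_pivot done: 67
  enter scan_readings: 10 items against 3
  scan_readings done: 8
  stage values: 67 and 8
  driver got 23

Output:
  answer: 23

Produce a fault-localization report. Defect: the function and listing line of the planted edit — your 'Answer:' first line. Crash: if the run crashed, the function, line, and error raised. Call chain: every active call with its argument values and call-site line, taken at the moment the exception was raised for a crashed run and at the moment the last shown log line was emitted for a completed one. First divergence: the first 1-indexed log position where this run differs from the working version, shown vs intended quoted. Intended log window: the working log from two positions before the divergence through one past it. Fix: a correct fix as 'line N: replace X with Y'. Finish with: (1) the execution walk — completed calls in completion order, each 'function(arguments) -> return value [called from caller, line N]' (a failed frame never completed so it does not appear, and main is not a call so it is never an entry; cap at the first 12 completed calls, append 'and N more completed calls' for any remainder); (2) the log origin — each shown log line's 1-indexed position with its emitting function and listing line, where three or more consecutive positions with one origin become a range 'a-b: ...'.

Answer: the defect is in scan_readings at line 13.
Core observation: The earliest visible damage is log position 6 — 'scan_readings done: 8' rather than the intended 'scan_readings done: 2'.
Call chain: main.
First divergence: at position 6 the run shows 'scan_readings done: 8' where the working version logs 'scan_readings done: 2'.
Intended log window:
  4: locate_pivot done: 67
  5: enter scan_readings: 10 items against 3
  6: scan_readings done: 2
  7: stage values: 67 and 2
Execution walk:
  locate_pivot([12, 4, 3, 6, 4, 7, 9, 3, 9, 10]) -> 67  [called from rank_cells, line 28]
  scan_readings([12, 4, 3, 6, 4, 7, 9, 3, 9, 10], 3) -> 8  [called from rank_cells, line 29]
  process_batch(67, 8) -> 23  [called from rank_cells, line 31]
  rank_cells([12, 4, 3, 6, 4, 7, 9, 3, 9, 10], 3) -> 23  [called from main, line 37]
Log line origins:
  1: from main, line 36
  2: from rank_cells, line 27
  3: from locate_pivot, line 2
  4: from locate_pivot, line 6
  5: from scan_readings, line 10
  6: from scan_readings, line 15
  7: from rank_cells, line 30
  8: from main, line 38
A correct fix: line 13: replace `>` with `==`.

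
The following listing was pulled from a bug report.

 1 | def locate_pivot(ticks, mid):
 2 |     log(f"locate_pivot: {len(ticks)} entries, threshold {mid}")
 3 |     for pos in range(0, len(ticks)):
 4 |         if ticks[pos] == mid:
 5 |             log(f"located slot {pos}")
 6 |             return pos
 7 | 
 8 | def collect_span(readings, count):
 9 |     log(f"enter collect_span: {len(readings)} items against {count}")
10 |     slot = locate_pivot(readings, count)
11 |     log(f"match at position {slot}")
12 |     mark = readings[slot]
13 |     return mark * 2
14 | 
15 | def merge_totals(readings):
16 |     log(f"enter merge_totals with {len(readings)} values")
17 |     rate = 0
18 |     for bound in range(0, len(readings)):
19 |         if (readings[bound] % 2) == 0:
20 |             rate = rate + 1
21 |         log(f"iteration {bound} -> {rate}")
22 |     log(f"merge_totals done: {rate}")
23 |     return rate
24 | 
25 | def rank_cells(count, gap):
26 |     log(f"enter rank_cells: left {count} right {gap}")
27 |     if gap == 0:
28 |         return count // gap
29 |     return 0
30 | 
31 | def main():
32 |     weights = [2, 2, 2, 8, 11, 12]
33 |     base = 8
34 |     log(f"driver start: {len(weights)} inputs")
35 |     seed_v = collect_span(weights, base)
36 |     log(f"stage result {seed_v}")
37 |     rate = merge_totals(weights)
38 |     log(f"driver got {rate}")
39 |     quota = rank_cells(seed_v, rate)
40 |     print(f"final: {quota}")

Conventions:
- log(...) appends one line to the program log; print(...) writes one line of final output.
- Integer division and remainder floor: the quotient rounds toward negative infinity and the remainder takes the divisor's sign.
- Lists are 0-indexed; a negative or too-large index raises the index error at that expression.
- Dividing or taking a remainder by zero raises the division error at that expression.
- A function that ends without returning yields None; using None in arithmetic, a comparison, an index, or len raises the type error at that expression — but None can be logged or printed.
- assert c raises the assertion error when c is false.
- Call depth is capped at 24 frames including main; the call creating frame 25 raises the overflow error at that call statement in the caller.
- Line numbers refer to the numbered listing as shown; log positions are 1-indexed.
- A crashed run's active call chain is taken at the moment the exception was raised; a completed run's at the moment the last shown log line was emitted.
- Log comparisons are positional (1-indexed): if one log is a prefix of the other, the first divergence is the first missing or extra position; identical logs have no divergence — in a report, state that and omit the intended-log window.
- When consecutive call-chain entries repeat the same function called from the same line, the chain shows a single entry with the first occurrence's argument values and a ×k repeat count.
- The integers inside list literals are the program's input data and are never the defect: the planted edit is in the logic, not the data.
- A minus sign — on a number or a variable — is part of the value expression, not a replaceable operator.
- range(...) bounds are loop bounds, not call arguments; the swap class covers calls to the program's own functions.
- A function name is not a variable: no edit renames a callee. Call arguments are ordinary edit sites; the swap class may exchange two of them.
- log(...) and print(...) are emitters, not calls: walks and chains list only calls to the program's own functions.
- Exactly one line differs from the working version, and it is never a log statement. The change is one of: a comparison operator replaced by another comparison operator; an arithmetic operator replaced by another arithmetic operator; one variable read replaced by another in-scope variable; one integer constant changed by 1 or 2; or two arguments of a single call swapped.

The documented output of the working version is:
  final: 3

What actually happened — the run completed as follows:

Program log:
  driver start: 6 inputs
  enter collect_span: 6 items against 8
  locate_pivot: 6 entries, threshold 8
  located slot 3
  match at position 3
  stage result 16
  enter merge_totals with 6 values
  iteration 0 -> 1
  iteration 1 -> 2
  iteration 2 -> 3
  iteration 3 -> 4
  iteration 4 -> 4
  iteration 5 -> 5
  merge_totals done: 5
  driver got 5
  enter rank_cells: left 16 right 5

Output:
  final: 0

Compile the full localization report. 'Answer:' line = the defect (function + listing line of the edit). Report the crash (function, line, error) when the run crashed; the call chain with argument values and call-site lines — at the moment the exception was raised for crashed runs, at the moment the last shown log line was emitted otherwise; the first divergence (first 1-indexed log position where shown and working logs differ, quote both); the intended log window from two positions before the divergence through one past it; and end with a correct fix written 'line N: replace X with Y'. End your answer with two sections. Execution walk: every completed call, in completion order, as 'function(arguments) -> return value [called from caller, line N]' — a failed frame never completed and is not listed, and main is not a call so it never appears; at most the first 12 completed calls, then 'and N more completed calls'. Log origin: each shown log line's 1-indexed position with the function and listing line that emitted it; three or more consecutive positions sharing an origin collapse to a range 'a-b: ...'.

Answer: the defect is in rank_cells at line 27.
Key fact: Log streams are identical — the defect surfaces only in the printed output.
Call chain: main -> rank_cells(16, 5) (called at line 39).
First divergence: none — the logs agree in full.
Execution walk:
  locate_pivot([2, 2, 2, 8, 11, 12], 8) -> 3  [called from collect_span, line 10]
  collect_span([2, 2, 2, 8, 11, 12], 8) -> 16  [called from main, line 35]
  merge_totals([2, 2, 2, 8, 11, 12]) -> 5  [called from main, line 37]
  rank_cells(16, 5) -> 0  [called from main, line 39]
Origin of each log line:
  1 — main, line 34
  2 — collect_span, line 9
  3 — locate_pivot, line 2
  4 — locate_pivot, line 5
  5 — collect_span, line 11
  6 — main, line 36
  7 — merge_totals, line 16
  8-13 — merge_totals, line 21
  14 — merge_totals, line 22
  15 — main, line 38
  16 — rank_cells, line 26
A correct fix: line 27: replace `==` with `!=`.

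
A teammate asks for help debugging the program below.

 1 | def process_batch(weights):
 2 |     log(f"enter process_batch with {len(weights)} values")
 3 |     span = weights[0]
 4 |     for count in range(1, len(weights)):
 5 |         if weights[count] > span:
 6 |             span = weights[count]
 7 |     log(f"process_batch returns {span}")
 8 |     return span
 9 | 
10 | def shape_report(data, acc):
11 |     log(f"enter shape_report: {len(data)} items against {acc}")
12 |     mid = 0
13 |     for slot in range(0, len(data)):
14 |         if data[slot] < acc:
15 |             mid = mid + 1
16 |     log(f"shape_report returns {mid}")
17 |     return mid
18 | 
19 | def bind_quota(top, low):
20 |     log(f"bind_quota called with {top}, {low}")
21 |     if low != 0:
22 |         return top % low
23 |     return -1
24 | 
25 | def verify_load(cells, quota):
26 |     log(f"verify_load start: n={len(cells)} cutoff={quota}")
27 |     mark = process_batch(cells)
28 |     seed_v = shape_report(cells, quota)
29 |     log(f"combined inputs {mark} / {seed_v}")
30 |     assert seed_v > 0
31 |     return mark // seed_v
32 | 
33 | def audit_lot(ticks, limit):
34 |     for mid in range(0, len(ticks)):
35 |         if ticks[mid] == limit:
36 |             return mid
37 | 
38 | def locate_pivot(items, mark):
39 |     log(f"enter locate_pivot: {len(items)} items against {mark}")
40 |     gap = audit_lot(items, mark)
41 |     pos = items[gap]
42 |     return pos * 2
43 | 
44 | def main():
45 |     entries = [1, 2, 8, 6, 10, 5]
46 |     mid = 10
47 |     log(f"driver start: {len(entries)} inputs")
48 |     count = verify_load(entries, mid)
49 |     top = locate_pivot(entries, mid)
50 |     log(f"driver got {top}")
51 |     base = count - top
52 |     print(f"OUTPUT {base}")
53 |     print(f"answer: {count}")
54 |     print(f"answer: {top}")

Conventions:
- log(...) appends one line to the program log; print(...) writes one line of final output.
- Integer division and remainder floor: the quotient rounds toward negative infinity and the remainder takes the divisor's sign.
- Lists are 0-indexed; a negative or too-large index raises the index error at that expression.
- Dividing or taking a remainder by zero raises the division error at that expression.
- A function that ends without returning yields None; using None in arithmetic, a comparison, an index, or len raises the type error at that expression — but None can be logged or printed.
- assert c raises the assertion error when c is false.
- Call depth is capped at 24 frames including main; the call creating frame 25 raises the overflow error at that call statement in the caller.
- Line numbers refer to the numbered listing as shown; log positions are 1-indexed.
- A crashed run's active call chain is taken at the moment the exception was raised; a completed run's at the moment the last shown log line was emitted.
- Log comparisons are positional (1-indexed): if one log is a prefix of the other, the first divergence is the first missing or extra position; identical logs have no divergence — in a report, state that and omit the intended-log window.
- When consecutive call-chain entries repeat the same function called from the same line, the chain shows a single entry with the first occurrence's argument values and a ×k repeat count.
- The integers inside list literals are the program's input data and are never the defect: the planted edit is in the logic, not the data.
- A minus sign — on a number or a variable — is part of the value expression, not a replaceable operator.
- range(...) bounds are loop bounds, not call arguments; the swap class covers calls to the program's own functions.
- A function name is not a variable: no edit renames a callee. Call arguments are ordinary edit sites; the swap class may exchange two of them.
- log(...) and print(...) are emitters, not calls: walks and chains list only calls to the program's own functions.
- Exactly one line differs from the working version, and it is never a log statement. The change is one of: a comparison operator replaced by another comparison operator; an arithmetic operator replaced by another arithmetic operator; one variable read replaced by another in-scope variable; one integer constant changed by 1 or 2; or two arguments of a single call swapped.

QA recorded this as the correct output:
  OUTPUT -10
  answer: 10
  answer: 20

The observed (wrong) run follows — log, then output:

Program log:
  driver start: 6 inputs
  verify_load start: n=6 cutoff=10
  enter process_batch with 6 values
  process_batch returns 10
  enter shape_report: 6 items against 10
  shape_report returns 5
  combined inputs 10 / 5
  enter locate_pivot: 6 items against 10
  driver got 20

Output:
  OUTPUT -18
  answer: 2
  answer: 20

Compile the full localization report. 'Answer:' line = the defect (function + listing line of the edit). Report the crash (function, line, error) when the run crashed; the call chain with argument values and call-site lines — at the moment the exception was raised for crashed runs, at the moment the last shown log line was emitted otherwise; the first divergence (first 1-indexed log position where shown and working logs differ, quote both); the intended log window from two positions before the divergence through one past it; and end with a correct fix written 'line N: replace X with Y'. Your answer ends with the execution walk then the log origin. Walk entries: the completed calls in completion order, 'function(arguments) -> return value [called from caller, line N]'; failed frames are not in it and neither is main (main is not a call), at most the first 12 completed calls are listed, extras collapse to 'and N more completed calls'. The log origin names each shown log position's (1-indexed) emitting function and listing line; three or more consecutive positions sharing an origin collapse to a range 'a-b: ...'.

Answer: the defect is in shape_report at line 14.
Core observation: Everything matches until log position 6, which reads 'shape_report returns 5' in place of 'shape_report returns 1'.
Call chain: main.
First divergence: position 6 — the shown line 'shape_report returns 5' should read 'shape_report returns 1'.
Intended log window:
  4: process_batch returns 10
  5: enter shape_report: 6 items against 10
  6: shape_report returns 1
  7: combined inputs 10 / 1
Execution walk:
  process_batch([1, 2, 8, 6, 10, 5]) -> 10  [called from verify_load, line 27]
  shape_report([1, 2, 8, 6, 10, 5], 10) -> 5  [called from verify_load, line 28]
  verify_load([1, 2, 8, 6, 10, 5], 10) -> 2  [called from main, line 48]
  audit_lot([1, 2, 8, 6, 10, 5], 10) -> 4  [called from locate_pivot, line 40]
  locate_pivot([1, 2, 8, 6, 10, 5], 10) -> 20  [called from main, line 49]
Log origin:
  1: logged in main at line 47
  2: logged in verify_load at line 26
  3: logged in process_batch at line 2
  4: logged in process_batch at line 7
  5: logged in shape_report at line 11
  6: logged in shape_report at line 16
  7: logged in verify_load at line 29
  8: logged in locate_pivot at line 39
  9: logged in main at line 50
A correct fix: line 14: replace `<` with `==`.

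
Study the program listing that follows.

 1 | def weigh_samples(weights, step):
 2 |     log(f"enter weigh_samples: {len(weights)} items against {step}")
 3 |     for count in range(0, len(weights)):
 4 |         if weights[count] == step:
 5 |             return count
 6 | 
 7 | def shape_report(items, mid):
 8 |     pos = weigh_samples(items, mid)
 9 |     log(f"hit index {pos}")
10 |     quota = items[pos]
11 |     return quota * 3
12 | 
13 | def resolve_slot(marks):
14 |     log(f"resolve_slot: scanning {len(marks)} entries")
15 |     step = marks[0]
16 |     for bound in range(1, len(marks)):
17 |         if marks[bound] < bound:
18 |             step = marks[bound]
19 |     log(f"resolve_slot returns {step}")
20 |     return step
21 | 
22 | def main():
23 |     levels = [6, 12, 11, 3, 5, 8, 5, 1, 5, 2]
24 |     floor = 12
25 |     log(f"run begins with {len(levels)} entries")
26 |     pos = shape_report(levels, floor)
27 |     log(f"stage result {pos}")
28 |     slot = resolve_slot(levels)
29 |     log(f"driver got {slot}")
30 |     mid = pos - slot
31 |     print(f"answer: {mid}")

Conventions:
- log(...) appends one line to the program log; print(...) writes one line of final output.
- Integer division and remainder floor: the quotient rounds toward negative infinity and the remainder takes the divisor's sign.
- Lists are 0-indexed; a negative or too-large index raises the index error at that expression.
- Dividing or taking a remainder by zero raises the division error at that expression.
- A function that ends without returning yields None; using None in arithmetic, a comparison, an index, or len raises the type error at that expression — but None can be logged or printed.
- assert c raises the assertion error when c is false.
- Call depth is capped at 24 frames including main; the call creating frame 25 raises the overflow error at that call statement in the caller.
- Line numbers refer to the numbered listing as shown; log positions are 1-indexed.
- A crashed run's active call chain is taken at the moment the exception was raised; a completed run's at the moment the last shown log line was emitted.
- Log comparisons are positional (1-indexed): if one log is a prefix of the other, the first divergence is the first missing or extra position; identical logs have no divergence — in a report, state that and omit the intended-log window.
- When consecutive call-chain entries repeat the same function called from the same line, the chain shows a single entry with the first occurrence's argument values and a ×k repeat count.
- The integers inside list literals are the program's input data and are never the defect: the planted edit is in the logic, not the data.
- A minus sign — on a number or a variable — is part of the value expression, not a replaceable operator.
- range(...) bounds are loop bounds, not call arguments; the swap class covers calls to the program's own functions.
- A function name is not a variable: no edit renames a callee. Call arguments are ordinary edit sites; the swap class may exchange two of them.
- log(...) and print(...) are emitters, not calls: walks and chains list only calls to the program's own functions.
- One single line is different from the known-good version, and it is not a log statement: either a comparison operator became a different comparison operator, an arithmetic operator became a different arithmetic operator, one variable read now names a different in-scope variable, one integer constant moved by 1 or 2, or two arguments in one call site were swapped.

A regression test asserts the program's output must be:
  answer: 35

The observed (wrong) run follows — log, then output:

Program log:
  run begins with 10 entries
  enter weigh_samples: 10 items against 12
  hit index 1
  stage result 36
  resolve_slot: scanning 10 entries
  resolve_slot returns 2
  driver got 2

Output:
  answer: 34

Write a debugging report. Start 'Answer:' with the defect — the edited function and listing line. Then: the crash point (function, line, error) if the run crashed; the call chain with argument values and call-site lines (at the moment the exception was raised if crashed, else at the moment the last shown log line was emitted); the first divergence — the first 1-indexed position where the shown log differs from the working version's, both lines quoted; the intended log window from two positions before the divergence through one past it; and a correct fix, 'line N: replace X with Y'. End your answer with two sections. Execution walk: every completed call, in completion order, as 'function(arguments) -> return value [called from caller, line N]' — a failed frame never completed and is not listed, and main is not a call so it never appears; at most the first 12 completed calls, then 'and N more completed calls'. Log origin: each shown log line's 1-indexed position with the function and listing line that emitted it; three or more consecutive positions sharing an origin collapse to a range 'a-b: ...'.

Answer: the defect is in resolve_slot at line 17.
Core observation: Everything matches until log position 6, which reads 'resolve_slot returns 2' in place of 'resolve_slot returns 1'.
Call chain: main.
First divergence: at position 6 the run shows 'resolve_slot returns 2' where the working version logs 'resolve_slot returns 1'.
Intended log window:
  4: stage result 36
  5: resolve_slot: scanning 10 entries
  6: resolve_slot returns 1
  7: driver got 1
Execution walk:
  weigh_samples([6, 12, 11, 3, 5, 8, 5, 1, 5, 2], 12) -> 1  [called from shape_report, line 8]
  shape_report([6, 12, 11, 3, 5, 8, 5, 1, 5, 2], 12) -> 36  [called from main, line 26]
  resolve_slot([6, 12, 11, 3, 5, 8, 5, 1, 5, 2]) -> 2  [called from main, line 28]
Log origin:
  1: emitted by main (line 25)
  2: emitted by weigh_samples (line 2)
  3: emitted by shape_report (line 9)
  4: emitted by main (line 27)
  5: emitted by resolve_slot (line 14)
  6: emitted by resolve_slot (line 19)
  7: emitted by main (line 29)
A correct fix: line 17: replace `marks[bound] < bound` with `marks[bound] < step`.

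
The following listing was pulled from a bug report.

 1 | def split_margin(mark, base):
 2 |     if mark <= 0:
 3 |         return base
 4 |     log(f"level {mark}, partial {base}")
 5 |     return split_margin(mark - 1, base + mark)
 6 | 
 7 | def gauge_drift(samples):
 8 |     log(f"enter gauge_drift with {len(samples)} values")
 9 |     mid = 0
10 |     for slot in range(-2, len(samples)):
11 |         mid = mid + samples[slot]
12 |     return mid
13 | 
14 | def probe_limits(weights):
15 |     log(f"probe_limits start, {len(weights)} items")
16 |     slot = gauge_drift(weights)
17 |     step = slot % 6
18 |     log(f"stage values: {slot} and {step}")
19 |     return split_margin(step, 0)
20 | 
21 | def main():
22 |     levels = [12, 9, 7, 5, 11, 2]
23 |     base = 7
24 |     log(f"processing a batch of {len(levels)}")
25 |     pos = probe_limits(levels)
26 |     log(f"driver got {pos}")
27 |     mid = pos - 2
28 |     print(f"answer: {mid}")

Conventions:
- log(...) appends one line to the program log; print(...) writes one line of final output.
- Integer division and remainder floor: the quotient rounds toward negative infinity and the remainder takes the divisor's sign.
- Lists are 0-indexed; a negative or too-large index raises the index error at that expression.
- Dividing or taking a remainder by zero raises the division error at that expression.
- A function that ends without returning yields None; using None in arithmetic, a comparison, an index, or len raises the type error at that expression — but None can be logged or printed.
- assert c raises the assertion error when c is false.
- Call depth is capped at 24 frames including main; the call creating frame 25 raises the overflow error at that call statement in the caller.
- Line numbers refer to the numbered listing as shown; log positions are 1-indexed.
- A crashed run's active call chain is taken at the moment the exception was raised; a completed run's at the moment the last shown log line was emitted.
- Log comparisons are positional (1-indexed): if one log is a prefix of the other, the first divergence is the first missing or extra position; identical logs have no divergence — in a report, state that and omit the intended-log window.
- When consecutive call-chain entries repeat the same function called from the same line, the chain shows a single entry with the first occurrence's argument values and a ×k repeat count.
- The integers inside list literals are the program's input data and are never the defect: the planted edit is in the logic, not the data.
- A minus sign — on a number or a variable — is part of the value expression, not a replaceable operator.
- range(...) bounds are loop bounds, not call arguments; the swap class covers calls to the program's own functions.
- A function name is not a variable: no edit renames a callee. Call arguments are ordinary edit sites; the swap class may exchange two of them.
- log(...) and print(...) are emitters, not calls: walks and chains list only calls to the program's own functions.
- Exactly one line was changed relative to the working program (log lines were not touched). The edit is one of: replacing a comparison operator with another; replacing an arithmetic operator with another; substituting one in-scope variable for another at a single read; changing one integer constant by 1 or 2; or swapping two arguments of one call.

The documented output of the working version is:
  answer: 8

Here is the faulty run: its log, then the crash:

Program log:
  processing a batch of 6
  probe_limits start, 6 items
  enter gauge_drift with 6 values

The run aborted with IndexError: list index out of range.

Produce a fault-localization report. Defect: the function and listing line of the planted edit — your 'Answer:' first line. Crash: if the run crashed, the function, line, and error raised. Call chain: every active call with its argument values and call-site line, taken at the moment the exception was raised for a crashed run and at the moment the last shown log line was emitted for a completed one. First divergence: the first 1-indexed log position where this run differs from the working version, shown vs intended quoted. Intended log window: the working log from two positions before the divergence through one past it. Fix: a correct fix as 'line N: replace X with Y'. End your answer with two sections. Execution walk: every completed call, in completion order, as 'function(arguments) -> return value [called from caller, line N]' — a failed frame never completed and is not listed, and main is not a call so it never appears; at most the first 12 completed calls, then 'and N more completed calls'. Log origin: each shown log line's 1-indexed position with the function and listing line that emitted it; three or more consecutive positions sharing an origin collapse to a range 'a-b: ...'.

Answer: the defect is in gauge_drift at line 10.
Core observation: Only 3 log lines were emitted before the run died; the intended continuation was 'stage values: 46 and 4'.
Crash: gauge_drift, line 11, IndexError.
Call chain: main -> probe_limits([12, 9, 7, 5, 11, 2]) (called at line 25) -> gauge_drift([12, 9, 7, 5, 11, 2]) (called at line 16).
First divergence: position 4 (shown log ended at 3 lines; the working version continues: 'stage values: 46 and 4').
Intended log window:
  2: probe_limits start, 6 items
  3: enter gauge_drift with 6 values
  4: stage values: 46 and 4
  5: level 4, partial 0
Execution walk:
  (no call completed)
Origin of each log line:
  1: from main, line 24
  2: from probe_limits, line 15
  3: from gauge_drift, line 8
A correct fix: line 10: replace `-2` with `0`.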